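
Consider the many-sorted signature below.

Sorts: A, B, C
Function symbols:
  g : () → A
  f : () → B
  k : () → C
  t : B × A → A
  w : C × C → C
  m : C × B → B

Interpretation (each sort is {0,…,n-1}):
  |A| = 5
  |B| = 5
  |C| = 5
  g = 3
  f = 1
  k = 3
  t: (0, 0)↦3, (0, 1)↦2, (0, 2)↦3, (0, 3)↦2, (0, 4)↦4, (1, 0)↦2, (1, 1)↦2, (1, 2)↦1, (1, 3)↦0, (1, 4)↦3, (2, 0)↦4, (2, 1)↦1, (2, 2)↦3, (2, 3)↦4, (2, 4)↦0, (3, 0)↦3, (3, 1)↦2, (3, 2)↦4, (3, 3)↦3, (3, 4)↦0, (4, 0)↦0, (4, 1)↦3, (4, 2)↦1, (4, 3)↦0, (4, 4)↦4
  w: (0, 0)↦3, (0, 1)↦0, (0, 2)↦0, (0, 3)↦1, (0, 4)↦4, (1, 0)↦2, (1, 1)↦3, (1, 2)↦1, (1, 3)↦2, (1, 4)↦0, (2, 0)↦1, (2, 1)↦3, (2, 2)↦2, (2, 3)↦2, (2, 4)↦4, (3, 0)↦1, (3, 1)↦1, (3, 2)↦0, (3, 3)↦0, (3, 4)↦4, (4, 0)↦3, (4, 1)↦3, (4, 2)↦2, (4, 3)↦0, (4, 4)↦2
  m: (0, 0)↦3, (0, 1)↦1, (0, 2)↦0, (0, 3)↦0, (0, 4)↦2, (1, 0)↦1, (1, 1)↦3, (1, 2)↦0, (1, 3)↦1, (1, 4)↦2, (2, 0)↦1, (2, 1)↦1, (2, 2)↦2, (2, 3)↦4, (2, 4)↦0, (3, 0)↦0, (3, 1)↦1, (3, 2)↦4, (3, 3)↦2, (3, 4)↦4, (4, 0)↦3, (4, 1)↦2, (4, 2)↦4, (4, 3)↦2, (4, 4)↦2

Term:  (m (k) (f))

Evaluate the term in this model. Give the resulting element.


  k = 3
  f = 1
  (m (k) (f)) = m(3, 1) = 1

value = 1


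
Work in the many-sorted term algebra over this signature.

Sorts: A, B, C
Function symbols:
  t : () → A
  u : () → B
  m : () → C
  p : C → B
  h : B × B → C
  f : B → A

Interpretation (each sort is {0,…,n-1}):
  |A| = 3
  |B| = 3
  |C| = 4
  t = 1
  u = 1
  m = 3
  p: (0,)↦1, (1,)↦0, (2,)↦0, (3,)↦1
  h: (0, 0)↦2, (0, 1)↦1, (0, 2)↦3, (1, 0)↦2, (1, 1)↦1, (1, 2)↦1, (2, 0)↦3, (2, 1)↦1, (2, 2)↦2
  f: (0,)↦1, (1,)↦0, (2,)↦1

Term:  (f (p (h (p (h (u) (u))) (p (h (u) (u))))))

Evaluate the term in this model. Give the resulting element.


  u = 1
  u = 1
  (h (u) (u)) = h(1, 1) = 1
  (p (h (u) (u))) = p(1,) = 0
  u = 1
  u = 1
  (h (u) (u)) = h(1, 1) = 1
  (p (h (u) (u))) = p(1,) = 0
  (h (p (h (u) (u))) (p (h (u) (u)))) = h(0, 0) = 2
  (p (h (p (h (u) (u))) (p (h (u) (u))))) = p(2,) = 0
  (f (p (h (p (h (u) (u))) (p (h (u) (u)))))) = f(0,) = 1

value = 1


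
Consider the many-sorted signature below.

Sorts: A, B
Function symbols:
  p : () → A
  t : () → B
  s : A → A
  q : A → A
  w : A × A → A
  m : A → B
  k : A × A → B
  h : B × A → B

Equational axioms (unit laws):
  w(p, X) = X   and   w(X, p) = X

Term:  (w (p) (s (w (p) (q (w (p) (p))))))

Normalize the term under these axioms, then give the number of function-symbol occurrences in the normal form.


size = 3

1. (w (p) (s (w (p) (q (w (p) (p))))))  →  (s (w (p) (q (w (p) (p)))))
2. (s (w (p) (q (w (p) (p)))))  →  (s (q (w (p) (p))))
3. (s (q (w (p) (p))))  →  (s (q (p)))
normal form: (s (q (p)))


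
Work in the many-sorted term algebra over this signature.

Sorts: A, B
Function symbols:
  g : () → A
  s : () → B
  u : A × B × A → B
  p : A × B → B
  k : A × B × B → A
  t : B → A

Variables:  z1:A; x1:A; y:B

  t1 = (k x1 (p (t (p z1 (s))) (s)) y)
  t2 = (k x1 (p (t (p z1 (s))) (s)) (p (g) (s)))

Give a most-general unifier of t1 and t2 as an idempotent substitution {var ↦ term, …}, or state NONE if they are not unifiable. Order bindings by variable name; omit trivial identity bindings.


{y ↦ (p (g) (s))}


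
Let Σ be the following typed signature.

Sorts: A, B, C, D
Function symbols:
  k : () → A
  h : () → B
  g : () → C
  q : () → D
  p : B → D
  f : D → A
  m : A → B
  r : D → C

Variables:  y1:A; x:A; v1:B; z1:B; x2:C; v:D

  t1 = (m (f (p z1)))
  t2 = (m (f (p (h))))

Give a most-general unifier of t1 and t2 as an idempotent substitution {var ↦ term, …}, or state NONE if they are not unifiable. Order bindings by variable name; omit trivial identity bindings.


{z1 ↦ (h)}


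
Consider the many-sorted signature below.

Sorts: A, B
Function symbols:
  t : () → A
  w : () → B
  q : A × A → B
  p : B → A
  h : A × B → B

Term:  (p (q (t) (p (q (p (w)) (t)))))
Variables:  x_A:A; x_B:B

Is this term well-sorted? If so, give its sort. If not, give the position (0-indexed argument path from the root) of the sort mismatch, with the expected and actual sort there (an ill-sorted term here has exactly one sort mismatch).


well-sorted; sort = A

    (t) : A
          (w) : B
        (p (w)) : A
        (t) : A
      (q (p (w)) (t)) : B
    (p (q (p (w)) (t))) : A
  (q (t) (p (q (p (w)) (t)))) : B
(p (q (t) (p (q (p (w)) (t))))) : A


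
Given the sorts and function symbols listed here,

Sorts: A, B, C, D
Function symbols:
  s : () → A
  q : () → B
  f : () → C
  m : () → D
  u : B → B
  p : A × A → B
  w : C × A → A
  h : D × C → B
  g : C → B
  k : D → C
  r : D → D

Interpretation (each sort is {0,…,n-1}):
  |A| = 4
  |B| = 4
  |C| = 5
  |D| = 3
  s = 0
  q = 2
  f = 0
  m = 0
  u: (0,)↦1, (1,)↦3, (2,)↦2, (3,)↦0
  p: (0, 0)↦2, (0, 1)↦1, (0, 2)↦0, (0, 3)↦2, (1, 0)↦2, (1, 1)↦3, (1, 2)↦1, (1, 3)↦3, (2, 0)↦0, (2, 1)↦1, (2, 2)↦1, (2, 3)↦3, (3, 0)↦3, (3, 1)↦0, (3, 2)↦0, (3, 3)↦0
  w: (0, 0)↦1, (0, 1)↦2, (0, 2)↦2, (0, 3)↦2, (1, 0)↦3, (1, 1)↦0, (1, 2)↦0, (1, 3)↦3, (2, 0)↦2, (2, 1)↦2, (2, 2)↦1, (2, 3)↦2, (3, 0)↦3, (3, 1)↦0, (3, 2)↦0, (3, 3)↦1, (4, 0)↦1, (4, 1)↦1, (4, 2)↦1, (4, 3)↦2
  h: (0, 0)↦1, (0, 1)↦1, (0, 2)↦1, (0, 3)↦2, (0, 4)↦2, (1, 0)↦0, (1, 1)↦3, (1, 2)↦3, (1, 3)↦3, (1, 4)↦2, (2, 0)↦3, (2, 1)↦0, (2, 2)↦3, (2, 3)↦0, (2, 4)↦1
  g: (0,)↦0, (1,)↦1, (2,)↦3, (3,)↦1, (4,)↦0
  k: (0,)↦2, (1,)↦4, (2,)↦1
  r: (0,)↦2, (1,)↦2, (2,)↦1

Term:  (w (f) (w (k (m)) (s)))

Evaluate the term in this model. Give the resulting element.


  f = 0
  m = 0
  (k (m)) = k(0,) = 2
  s = 0
  (w (k (m)) (s)) = w(2, 0) = 2
  (w (f) (w (k (m)) (s))) = w(0, 2) = 2

value = 2


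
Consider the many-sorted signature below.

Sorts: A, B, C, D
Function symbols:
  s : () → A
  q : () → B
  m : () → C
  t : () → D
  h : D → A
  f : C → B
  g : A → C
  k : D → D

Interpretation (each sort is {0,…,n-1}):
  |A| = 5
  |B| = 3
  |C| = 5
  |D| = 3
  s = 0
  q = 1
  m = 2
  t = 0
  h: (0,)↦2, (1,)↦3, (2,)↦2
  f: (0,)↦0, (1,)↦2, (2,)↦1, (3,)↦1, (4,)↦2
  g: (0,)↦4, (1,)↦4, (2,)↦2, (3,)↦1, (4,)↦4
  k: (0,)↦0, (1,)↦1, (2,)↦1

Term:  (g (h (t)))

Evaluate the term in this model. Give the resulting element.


value = 2

  t = 0
  (h (t)) = h(0,) = 2
  (g (h (t))) = g(2,) = 2


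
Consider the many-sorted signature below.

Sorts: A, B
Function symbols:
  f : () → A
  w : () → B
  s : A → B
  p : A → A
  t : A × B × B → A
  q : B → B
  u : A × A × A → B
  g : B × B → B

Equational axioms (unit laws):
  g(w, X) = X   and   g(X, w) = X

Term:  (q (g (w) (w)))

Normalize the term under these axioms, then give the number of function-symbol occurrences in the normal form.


1. (q (g (w) (w)))  →  (q (w))
normal form: (q (w))

size = 2


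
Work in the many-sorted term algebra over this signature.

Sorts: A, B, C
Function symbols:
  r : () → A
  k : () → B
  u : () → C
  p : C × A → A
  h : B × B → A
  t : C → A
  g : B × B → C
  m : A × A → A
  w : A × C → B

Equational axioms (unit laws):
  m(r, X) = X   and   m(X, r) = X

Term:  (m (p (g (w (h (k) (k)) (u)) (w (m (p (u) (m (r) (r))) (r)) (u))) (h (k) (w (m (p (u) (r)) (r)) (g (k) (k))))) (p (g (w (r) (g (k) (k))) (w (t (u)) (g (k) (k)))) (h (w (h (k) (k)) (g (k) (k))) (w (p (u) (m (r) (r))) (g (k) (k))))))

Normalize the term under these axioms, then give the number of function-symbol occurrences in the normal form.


1. (m (p (g (w (h (k) (k)) (u)) (w (m (p (u) (m (r) (r))) (r)) (u))) (h (k) (w (m (p (u) (r)) (r)) (g (k) (k))))) (p (g (w (r) (g (k) (k))) (w (t (u)) (g (k) (k)))) (h (w (h (k) (k)) (g (k) (k))) (w (p (u) (m (r) (r))) (g (k) (k))))))  →  (m (p (g (w (h (k) (k)) (u)) (w (p (u) (m (r) (r))) (u))) (h (k) (w (m (p (u) (r)) (r)) (g (k) (k))))) (p (g (w (r) (g (k) (k))) (w (t (u)) (g (k) (k)))) (h (w (h (k) (k)) (g (k) (k))) (w (p (u) (m (r) (r))) (g (k) (k))))))
2. (m (p (g (w (h (k) (k)) (u)) (w (p (u) (m (r) (r))) (u))) (h (k) (w (m (p (u) (r)) (r)) (g (k) (k))))) (p (g (w (r) (g (k) (k))) (w (t (u)) (g (k) (k)))) (h (w (h (k) (k)) (g (k) (k))) (w (p (u) (m (r) (r))) (g (k) (k))))))  →  (m (p (g (w (h (k) (k)) (u)) (w (p (u) (r)) (u))) (h (k) (w (m (p (u) (r)) (r)) (g (k) (k))))) (p (g (w (r) (g (k) (k))) (w (t (u)) (g (k) (k)))) (h (w (h (k) (k)) (g (k) (k))) (w (p (u) (m (r) (r))) (g (k) (k))))))
3. (m (p (g (w (h (k) (k)) (u)) (w (p (u) (r)) (u))) (h (k) (w (m (p (u) (r)) (r)) (g (k) (k))))) (p (g (w (r) (g (k) (k))) (w (t (u)) (g (k) (k)))) (h (w (h (k) (k)) (g (k) (k))) (w (p (u) (m (r) (r))) (g (k) (k))))))  →  (m (p (g (w (h (k) (k)) (u)) (w (p (u) (r)) (u))) (h (k) (w (p (u) (r)) (g (k) (k))))) (p (g (w (r) (g (k) (k))) (w (t (u)) (g (k) (k)))) (h (w (h (k) (k)) (g (k) (k))) (w (p (u) (m (r) (r))) (g (k) (k))))))
4. (m (p (g (w (h (k) (k)) (u)) (w (p (u) (r)) (u))) (h (k) (w (p (u) (r)) (g (k) (k))))) (p (g (w (r) (g (k) (k))) (w (t (u)) (g (k) (k)))) (h (w (h (k) (k)) (g (k) (k))) (w (p (u) (m (r) (r))) (g (k) (k))))))  →  (m (p (g (w (h (k) (k)) (u)) (w (p (u) (r)) (u))) (h (k) (w (p (u) (r)) (g (k) (k))))) (p (g (w (r) (g (k) (k))) (w (t (u)) (g (k) (k)))) (h (w (h (k) (k)) (g (k) (k))) (w (p (u) (r)) (g (k) (k))))))
normal form: (m (p (g (w (h (k) (k)) (u)) (w (p (u) (r)) (u))) (h (k) (w (p (u) (r)) (g (k) (k))))) (p (g (w (r) (g (k) (k))) (w (t (u)) (g (k) (k)))) (h (w (h (k) (k)) (g (k) (k))) (w (p (u) (r)) (g (k) (k))))))

size = 50


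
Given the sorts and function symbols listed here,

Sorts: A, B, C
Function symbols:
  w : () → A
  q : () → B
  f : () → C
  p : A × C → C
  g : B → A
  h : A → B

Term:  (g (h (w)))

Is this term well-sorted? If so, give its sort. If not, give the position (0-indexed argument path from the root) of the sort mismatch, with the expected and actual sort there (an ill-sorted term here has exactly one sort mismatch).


well-sorted; sort = A

    (w) : A
  (h (w)) : B
(g (h (w))) : A


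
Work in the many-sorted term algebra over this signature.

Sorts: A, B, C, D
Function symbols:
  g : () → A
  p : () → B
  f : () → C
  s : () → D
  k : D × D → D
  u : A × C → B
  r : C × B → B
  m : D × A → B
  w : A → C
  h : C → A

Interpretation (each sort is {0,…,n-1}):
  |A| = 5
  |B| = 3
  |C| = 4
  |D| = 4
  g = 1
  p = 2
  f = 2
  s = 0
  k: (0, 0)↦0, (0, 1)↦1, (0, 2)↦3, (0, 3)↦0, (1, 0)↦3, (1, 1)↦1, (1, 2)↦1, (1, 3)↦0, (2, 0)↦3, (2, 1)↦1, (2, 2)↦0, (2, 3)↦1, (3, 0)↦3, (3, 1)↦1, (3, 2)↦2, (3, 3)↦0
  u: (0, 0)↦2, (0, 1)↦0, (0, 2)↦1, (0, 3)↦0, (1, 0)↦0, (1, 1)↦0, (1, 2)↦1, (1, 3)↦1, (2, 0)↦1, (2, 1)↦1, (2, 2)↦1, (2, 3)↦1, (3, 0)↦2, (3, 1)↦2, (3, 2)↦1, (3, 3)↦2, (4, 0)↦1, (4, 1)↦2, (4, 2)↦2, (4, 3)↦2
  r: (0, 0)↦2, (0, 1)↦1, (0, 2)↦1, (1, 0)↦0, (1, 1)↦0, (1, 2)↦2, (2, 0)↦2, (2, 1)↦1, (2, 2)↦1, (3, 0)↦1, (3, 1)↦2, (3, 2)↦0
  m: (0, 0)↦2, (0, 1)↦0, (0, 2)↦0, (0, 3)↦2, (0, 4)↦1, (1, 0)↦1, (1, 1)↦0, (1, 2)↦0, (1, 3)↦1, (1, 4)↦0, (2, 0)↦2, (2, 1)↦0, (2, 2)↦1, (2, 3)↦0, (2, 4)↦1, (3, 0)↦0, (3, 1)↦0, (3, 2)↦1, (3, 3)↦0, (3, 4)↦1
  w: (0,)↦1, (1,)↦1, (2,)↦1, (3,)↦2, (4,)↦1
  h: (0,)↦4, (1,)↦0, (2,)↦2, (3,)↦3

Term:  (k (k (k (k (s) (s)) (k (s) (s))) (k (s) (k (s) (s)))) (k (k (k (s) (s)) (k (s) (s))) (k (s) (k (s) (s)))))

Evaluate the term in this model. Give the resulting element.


  s = 0
  s = 0
  (k (s) (s)) = k(0, 0) = 0
  s = 0
  s = 0
  (k (s) (s)) = k(0, 0) = 0
  (k (k (s) (s)) (k (s) (s))) = k(0, 0) = 0
  s = 0
  s = 0
  s = 0
  (k (s) (s)) = k(0, 0) = 0
  (k (s) (k (s) (s))) = k(0, 0) = 0
  (k (k (k (s) (s)) (k (s) (s))) (k (s) (k (s) (s)))) = k(0, 0) = 0
  s = 0
  s = 0
  (k (s) (s)) = k(0, 0) = 0
  s = 0
  s = 0
  (k (s) (s)) = k(0, 0) = 0
  (k (k (s) (s)) (k (s) (s))) = k(0, 0) = 0
  s = 0
  s = 0
  s = 0
  (k (s) (s)) = k(0, 0) = 0
  (k (s) (k (s) (s))) = k(0, 0) = 0
  (k (k (k (s) (s)) (k (s) (s))) (k (s) (k (s) (s)))) = k(0, 0) = 0
  (k (k (k (k (s) (s)) (k (s) (s))) (k (s) (k (s) (s)))) (k (k (k (s) (s)) (k (s) (s))) (k (s) (k (s) (s))))) = k(0, 0) = 0

value = 0


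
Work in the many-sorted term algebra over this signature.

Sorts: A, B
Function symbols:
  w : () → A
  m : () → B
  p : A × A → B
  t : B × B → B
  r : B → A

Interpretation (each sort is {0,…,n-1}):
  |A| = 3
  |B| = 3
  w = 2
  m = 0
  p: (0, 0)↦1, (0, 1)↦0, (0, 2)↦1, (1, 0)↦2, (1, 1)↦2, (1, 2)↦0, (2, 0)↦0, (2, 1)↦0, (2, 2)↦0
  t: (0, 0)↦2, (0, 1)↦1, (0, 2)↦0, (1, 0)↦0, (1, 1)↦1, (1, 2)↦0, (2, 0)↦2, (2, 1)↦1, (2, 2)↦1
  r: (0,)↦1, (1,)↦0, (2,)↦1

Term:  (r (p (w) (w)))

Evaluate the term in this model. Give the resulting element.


  w = 2
  w = 2
  (p (w) (w)) = p(2, 2) = 0
  (r (p (w) (w))) = r(0,) = 1

value = 1


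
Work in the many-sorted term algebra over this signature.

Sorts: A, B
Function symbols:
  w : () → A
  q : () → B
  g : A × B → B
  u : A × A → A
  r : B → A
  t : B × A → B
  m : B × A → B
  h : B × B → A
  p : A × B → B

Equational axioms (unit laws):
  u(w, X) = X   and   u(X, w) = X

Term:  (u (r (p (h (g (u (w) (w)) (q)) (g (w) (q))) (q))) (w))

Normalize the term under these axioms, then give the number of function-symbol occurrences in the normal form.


size = 10

1. (u (r (p (h (g (u (w) (w)) (q)) (g (w) (q))) (q))) (w))  →  (r (p (h (g (u (w) (w)) (q)) (g (w) (q))) (q)))
2. (r (p (h (g (u (w) (w)) (q)) (g (w) (q))) (q)))  →  (r (p (h (g (w) (q)) (g (w) (q))) (q)))
normal form: (r (p (h (g (w) (q)) (g (w) (q))) (q)))


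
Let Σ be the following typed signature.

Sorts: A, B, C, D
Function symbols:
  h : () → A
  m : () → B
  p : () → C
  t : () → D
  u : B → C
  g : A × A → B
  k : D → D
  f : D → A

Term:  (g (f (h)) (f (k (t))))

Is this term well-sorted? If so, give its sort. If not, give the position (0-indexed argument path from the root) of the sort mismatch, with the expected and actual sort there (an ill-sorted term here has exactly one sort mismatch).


    (h) : A
  (f (h)) : ✗ arg 0 at [0, 0] has sort A, expected D
      (t) : D
    (k (t)) : D
  (f (k (t))) : A

ill-sorted at position [0, 0]: expected D, got A


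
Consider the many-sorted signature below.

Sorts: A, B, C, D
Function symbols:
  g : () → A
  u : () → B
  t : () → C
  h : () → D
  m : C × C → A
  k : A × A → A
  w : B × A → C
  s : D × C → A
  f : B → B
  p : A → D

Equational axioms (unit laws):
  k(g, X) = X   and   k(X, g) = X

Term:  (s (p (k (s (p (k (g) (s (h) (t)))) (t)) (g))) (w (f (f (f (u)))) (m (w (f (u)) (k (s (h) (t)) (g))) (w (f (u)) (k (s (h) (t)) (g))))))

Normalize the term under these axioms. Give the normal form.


1. (s (p (k (s (p (k (g) (s (h) (t)))) (t)) (g))) (w (f (f (f (u)))) (m (w (f (u)) (k (s (h) (t)) (g))) (w (f (u)) (k (s (h) (t)) (g))))))  →  (s (p (s (p (k (g) (s (h) (t)))) (t))) (w (f (f (f (u)))) (m (w (f (u)) (k (s (h) (t)) (g))) (w (f (u)) (k (s (h) (t)) (g))))))
2. (s (p (s (p (k (g) (s (h) (t)))) (t))) (w (f (f (f (u)))) (m (w (f (u)) (k (s (h) (t)) (g))) (w (f (u)) (k (s (h) (t)) (g))))))  →  (s (p (s (p (s (h) (t))) (t))) (w (f (f (f (u)))) (m (w (f (u)) (k (s (h) (t)) (g))) (w (f (u)) (k (s (h) (t)) (g))))))
3. (s (p (s (p (s (h) (t))) (t))) (w (f (f (f (u)))) (m (w (f (u)) (k (s (h) (t)) (g))) (w (f (u)) (k (s (h) (t)) (g))))))  →  (s (p (s (p (s (h) (t))) (t))) (w (f (f (f (u)))) (m (w (f (u)) (s (h) (t))) (w (f (u)) (k (s (h) (t)) (g))))))
4. (s (p (s (p (s (h) (t))) (t))) (w (f (f (f (u)))) (m (w (f (u)) (s (h) (t))) (w (f (u)) (k (s (h) (t)) (g))))))  →  (s (p (s (p (s (h) (t))) (t))) (w (f (f (f (u)))) (m (w (f (u)) (s (h) (t))) (w (f (u)) (s (h) (t))))))

normal form = (s (p (s (p (s (h) (t))) (t))) (w (f (f (f (u)))) (m (w (f (u)) (s (h) (t))) (w (f (u)) (s (h) (t))))))


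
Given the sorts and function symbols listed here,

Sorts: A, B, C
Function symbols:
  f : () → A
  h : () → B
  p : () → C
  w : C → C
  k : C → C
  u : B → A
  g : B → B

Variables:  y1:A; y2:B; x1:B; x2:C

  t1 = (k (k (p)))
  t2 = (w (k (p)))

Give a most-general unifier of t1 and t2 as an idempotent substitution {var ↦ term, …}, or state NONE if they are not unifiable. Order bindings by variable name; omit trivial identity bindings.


NONE (not unifiable)

head clash or occurs-check failure — not unifiable


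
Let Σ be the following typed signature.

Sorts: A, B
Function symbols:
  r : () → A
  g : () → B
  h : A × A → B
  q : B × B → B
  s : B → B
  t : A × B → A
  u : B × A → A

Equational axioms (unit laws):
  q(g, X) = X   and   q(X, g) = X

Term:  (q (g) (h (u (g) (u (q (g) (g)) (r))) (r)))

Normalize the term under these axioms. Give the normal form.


1. (q (g) (h (u (g) (u (q (g) (g)) (r))) (r)))  →  (h (u (g) (u (q (g) (g)) (r))) (r))
2. (h (u (g) (u (q (g) (g)) (r))) (r))  →  (h (u (g) (u (g) (r))) (r))

normal form = (h (u (g) (u (g) (r))) (r))


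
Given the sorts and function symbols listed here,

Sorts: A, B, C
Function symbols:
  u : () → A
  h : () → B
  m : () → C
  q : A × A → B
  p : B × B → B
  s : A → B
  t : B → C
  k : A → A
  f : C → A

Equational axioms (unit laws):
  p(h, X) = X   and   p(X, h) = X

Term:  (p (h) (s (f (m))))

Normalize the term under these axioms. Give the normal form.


normal form = (s (f (m)))

1. (p (h) (s (f (m))))  →  (s (f (m)))


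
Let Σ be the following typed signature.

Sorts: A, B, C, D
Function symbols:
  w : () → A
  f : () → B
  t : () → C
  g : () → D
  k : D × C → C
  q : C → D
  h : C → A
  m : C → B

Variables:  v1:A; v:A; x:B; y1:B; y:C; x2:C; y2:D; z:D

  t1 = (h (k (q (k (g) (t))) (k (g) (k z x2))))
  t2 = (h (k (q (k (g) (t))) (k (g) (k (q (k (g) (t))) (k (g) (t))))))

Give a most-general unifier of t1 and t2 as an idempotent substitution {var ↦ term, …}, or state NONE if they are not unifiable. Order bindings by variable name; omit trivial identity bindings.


{x2 ↦ (k (g) (t)), z ↦ (q (k (g) (t)))}


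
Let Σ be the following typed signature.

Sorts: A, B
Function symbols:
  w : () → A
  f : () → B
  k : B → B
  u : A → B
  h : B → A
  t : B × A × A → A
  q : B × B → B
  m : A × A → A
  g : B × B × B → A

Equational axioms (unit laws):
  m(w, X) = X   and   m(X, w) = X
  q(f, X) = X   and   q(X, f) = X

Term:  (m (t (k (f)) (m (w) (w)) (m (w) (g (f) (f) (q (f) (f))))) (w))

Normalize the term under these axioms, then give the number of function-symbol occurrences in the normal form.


size = 8

1. (m (t (k (f)) (m (w) (w)) (m (w) (g (f) (f) (q (f) (f))))) (w))  →  (t (k (f)) (m (w) (w)) (m (w) (g (f) (f) (q (f) (f)))))
2. (t (k (f)) (m (w) (w)) (m (w) (g (f) (f) (q (f) (f)))))  →  (t (k (f)) (w) (m (w) (g (f) (f) (q (f) (f)))))
3. (t (k (f)) (w) (m (w) (g (f) (f) (q (f) (f)))))  →  (t (k (f)) (w) (g (f) (f) (q (f) (f))))
4. (t (k (f)) (w) (g (f) (f) (q (f) (f))))  →  (t (k (f)) (w) (g (f) (f) (f)))
normal form: (t (k (f)) (w) (g (f) (f) (f)))


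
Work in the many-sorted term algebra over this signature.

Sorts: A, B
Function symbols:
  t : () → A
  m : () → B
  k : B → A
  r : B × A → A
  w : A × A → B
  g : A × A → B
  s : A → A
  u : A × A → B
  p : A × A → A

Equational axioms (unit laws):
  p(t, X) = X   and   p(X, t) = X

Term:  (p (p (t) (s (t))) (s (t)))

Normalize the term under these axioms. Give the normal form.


1. (p (p (t) (s (t))) (s (t)))  →  (p (s (t)) (s (t)))

normal form = (p (s (t)) (s (t)))


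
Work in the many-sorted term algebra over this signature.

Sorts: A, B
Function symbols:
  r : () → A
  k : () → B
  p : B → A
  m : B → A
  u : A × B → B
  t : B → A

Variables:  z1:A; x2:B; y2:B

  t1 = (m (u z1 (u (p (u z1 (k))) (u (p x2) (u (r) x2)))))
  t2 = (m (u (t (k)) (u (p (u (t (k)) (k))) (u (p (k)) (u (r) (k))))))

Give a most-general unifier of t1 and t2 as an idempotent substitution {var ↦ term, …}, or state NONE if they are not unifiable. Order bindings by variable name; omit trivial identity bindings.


{x2 ↦ (k), z1 ↦ (t (k))}


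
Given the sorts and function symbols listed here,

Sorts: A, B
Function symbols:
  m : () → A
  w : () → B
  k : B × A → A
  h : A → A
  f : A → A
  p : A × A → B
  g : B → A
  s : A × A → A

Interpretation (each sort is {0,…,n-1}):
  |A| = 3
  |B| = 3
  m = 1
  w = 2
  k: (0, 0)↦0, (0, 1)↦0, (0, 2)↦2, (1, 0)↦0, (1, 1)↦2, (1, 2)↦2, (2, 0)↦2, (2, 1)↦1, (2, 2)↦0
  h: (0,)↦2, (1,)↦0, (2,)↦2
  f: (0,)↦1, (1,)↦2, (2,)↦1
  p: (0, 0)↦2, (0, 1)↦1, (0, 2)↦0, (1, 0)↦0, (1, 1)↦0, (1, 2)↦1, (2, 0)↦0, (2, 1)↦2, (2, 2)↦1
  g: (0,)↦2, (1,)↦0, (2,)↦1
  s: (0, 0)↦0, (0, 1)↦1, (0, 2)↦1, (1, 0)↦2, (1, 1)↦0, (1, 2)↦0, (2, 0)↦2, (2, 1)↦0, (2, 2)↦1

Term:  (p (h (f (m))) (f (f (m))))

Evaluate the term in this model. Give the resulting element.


value = 2

  m = 1
  (f (m)) = f(1,) = 2
  (h (f (m))) = h(2,) = 2
  m = 1
  (f (m)) = f(1,) = 2
  (f (f (m))) = f(2,) = 1
  (p (h (f (m))) (f (f (m)))) = p(2, 1) = 2


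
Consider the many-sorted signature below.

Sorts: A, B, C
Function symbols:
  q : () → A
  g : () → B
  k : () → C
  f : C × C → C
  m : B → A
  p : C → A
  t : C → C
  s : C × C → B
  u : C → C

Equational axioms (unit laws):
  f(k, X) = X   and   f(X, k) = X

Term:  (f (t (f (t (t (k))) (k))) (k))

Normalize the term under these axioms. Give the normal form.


normal form = (t (t (t (k))))

1. (f (t (f (t (t (k))) (k))) (k))  →  (t (f (t (t (k))) (k)))
2. (t (f (t (t (k))) (k)))  →  (t (t (t (k))))


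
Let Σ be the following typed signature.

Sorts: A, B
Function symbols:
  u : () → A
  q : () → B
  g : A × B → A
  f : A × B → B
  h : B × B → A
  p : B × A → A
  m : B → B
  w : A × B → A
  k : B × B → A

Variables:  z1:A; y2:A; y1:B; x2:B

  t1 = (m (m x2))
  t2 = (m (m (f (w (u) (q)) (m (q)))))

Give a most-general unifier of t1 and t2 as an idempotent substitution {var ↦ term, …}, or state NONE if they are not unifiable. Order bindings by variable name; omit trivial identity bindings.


{x2 ↦ (f (w (u) (q)) (m (q)))}


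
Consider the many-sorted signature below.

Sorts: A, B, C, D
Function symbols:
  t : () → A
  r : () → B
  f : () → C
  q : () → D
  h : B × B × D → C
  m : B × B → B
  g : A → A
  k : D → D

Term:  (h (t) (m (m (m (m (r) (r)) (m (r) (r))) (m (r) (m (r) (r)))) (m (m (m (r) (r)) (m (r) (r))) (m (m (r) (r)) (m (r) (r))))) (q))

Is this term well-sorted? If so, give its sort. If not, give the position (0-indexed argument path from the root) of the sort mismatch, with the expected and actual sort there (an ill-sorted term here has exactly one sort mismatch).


  (t) : A
          (r) : B
          (r) : B
        (m (r) (r)) : B
          (r) : B
          (r) : B
        (m (r) (r)) : B
      (m (m (r) (r)) (m (r) (r))) : B
        (r) : B
          (r) : B
          (r) : B
        (m (r) (r)) : B
      (m (r) (m (r) (r))) : B
    (m (m (m (r) (r)) (m (r) (r))) (m (r) (m (r) (r)))) : B
          (r) : B
          (r) : B
        (m (r) (r)) : B
          (r) : B
          (r) : B
        (m (r) (r)) : B
      (m (m (r) (r)) (m (r) (r))) : B
          (r) : B
          (r) : B
        (m (r) (r)) : B
          (r) : B
          (r) : B
        (m (r) (r)) : B
      (m (m (r) (r)) (m (r) (r))) : B
    (m (m (m (r) (r)) (m (r) (r))) (m (m (r) (r)) (m (r) (r)))) : B
  (m (m (m (m (r) (r)) (m (r) (r))) (m (r) (m (r) (r)))) (m (m (m (r) (r)) (m (r) (r))) (m (m (r) (r)) (m (r) (r))))) : B
  (q) : D
(h (t) (m (m (m (m (r) (r)) (m (r) (r))) (m (r) (m (r) (r)))) (m (m (m (r) (r)) (m (r) (r))) (m (m (r) (r)) (m (r) (r))))) (q)) : ✗ arg 0 at [0] has sort A, expected B

ill-sorted at position [0]: expected B, got A


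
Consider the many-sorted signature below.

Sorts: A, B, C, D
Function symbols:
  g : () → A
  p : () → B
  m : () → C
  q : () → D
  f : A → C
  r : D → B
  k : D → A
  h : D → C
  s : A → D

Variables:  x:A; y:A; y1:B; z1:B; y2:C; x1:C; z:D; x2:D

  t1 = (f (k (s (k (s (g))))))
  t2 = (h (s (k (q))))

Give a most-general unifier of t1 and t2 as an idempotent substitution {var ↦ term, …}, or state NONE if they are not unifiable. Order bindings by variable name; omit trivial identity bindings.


head clash or occurs-check failure — not unifiable

NONE (not unifiable)


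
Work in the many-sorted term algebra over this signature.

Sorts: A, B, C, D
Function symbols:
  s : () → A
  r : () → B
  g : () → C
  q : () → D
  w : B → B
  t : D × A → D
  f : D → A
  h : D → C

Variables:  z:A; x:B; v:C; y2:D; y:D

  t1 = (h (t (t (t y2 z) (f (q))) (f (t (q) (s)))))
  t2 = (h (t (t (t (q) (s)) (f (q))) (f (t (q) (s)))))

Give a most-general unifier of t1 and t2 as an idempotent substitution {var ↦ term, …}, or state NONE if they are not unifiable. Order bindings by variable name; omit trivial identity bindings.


{y2 ↦ (q), z ↦ (s)}


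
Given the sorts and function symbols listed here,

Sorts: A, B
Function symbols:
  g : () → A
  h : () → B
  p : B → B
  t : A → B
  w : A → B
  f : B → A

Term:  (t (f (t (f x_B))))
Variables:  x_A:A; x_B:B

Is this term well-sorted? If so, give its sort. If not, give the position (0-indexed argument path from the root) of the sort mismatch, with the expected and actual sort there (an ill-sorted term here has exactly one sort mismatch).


well-sorted; sort = B

        x_B : B
      (f x_B) : A
    (t (f x_B)) : B
  (f (t (f x_B))) : A
(t (f (t (f x_B)))) : B


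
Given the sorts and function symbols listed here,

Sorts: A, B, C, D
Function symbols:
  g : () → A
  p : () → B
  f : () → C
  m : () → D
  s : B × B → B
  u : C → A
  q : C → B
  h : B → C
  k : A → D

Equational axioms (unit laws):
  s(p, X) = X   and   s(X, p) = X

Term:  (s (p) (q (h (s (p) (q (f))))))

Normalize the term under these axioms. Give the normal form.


normal form = (q (h (q (f))))

1. (s (p) (q (h (s (p) (q (f))))))  →  (q (h (s (p) (q (f)))))
2. (q (h (s (p) (q (f)))))  →  (q (h (q (f))))


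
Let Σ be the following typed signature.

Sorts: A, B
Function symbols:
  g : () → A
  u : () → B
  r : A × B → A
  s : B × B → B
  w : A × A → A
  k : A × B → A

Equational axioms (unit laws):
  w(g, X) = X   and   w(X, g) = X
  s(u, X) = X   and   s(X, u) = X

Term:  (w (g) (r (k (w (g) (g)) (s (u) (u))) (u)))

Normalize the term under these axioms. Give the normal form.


1. (w (g) (r (k (w (g) (g)) (s (u) (u))) (u)))  →  (r (k (w (g) (g)) (s (u) (u))) (u))
2. (r (k (w (g) (g)) (s (u) (u))) (u))  →  (r (k (g) (s (u) (u))) (u))
3. (r (k (g) (s (u) (u))) (u))  →  (r (k (g) (u)) (u))

normal form = (r (k (g) (u)) (u))


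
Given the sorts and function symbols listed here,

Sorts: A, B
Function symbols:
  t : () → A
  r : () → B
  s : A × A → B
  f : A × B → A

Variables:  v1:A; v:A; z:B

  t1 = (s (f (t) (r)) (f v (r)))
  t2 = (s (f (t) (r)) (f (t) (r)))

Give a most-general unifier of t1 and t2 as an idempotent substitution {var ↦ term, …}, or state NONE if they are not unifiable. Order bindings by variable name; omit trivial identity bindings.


{v ↦ (t)}


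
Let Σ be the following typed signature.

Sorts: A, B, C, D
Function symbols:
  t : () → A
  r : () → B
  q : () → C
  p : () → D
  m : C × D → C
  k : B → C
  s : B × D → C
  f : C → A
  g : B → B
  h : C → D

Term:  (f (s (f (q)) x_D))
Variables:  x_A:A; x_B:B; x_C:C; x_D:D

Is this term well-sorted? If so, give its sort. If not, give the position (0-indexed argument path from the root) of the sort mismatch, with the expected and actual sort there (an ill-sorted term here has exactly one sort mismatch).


      (q) : C
    (f (q)) : A
    x_D : D
  (s (f (q)) x_D) : ✗ arg 0 at [0, 0] has sort A, expected B

ill-sorted at position [0, 0]: expected B, got A


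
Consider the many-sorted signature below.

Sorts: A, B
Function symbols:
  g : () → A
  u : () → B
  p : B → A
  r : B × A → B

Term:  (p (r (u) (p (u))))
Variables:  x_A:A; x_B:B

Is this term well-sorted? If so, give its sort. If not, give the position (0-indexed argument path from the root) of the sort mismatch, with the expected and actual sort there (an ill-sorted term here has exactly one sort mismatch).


well-sorted; sort = A

    (u) : B
      (u) : B
    (p (u)) : A
  (r (u) (p (u))) : B
(p (r (u) (p (u)))) : A


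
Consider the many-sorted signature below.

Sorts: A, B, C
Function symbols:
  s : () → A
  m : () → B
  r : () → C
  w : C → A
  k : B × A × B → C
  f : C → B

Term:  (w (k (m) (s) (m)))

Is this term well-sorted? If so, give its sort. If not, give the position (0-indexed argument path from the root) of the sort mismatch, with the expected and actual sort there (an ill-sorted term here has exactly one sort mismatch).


    (m) : B
    (s) : A
    (m) : B
  (k (m) (s) (m)) : C
(w (k (m) (s) (m))) : A

well-sorted; sort = A


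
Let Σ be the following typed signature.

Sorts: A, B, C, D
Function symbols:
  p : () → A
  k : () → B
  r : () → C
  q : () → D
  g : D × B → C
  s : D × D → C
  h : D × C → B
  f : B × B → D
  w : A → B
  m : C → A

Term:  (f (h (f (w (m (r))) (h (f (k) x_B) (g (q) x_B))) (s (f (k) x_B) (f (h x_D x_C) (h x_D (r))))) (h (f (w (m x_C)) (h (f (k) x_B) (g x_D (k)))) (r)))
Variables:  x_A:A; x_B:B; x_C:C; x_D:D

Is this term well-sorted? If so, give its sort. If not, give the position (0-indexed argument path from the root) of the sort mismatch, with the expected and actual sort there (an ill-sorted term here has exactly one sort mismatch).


well-sorted; sort = D

          (r) : C
        (m (r)) : A
      (w (m (r))) : B
          (k) : B
          x_B : B
        (f (k) x_B) : D
          (q) : D
          x_B : B
        (g (q) x_B) : C
      (h (f (k) x_B) (g (q) x_B)) : B
    (f (w (m (r))) (h (f (k) x_B) (g (q) x_B))) : D
        (k) : B
        x_B : B
      (f (k) x_B) : D
          x_D : D
          x_C : C
        (h x_D x_C) : B
          x_D : D
          (r) : C
        (h x_D (r)) : B
      (f (h x_D x_C) (h x_D (r))) : D
    (s (f (k) x_B) (f (h x_D x_C) (h x_D (r)))) : C
  (h (f (w (m (r))) (h (f (k) x_B) (g (q) x_B))) (s (f (k) x_B) (f (h x_D x_C) (h x_D (r))))) : B
          x_C : C
        (m x_C) : A
      (w (m x_C)) : B
          (k) : B
          x_B : B
        (f (k) x_B) : D
          x_D : D
          (k) : B
        (g x_D (k)) : C
      (h (f (k) x_B) (g x_D (k))) : B
    (f (w (m x_C)) (h (f (k) x_B) (g x_D (k)))) : D
    (r) : C
  (h (f (w (m x_C)) (h (f (k) x_B) (g x_D (k)))) (r)) : B
(f (h (f (w (m (r))) (h (f (k) x_B) (g (q) x_B))) (s (f (k) x_B) (f (h x_D x_C) (h x_D (r))))) (h (f (w (m x_C)) (h (f (k) x_B) (g x_D (k)))) (r))) : D


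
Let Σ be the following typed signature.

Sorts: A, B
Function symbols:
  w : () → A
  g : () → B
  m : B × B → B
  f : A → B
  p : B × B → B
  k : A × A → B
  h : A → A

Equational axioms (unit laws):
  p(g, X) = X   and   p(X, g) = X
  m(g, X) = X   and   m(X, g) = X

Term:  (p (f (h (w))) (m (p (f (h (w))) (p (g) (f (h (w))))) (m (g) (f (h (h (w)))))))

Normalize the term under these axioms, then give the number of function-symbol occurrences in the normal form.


size = 16

1. (p (f (h (w))) (m (p (f (h (w))) (p (g) (f (h (w))))) (m (g) (f (h (h (w)))))))  →  (p (f (h (w))) (m (p (f (h (w))) (f (h (w)))) (m (g) (f (h (h (w)))))))
2. (p (f (h (w))) (m (p (f (h (w))) (f (h (w)))) (m (g) (f (h (h (w)))))))  →  (p (f (h (w))) (m (p (f (h (w))) (f (h (w)))) (f (h (h (w))))))
normal form: (p (f (h (w))) (m (p (f (h (w))) (f (h (w)))) (f (h (h (w))))))


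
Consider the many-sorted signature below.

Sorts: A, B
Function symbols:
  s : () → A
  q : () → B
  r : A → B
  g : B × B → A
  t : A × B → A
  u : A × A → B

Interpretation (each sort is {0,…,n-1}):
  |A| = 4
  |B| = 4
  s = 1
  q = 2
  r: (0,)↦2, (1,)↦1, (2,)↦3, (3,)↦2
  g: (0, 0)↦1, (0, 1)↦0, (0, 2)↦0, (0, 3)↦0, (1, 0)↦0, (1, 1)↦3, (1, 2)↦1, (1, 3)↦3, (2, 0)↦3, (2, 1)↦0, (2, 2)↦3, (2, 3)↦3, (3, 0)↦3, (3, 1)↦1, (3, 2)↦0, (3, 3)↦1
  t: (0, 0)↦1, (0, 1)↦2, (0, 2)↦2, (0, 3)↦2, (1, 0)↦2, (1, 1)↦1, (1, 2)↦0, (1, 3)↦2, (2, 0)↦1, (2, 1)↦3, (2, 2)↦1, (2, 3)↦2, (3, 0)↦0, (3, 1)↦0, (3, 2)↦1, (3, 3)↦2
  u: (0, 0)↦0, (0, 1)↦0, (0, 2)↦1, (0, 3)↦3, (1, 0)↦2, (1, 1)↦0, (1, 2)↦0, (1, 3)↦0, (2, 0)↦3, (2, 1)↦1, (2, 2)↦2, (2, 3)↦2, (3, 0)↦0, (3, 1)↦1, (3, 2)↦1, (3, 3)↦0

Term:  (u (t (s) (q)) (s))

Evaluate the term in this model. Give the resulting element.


  s = 1
  q = 2
  (t (s) (q)) = t(1, 2) = 0
  s = 1
  (u (t (s) (q)) (s)) = u(0, 1) = 0

value = 0


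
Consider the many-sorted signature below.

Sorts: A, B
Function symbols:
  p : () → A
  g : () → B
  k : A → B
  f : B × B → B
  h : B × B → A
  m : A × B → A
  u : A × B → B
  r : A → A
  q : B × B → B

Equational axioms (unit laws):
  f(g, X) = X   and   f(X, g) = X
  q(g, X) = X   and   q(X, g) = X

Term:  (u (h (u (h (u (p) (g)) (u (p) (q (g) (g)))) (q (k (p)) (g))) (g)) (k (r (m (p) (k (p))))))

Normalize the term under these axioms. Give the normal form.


1. (u (h (u (h (u (p) (g)) (u (p) (q (g) (g)))) (q (k (p)) (g))) (g)) (k (r (m (p) (k (p))))))  →  (u (h (u (h (u (p) (g)) (u (p) (g))) (q (k (p)) (g))) (g)) (k (r (m (p) (k (p))))))
2. (u (h (u (h (u (p) (g)) (u (p) (g))) (q (k (p)) (g))) (g)) (k (r (m (p) (k (p))))))  →  (u (h (u (h (u (p) (g)) (u (p) (g))) (k (p))) (g)) (k (r (m (p) (k (p))))))

normal form = (u (h (u (h (u (p) (g)) (u (p) (g))) (k (p))) (g)) (k (r (m (p) (k (p))))))


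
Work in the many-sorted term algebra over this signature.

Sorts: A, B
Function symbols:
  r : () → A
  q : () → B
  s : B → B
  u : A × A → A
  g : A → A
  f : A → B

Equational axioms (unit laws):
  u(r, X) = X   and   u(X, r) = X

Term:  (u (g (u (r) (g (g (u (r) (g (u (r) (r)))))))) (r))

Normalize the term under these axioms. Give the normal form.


normal form = (g (g (g (g (r)))))

1. (u (g (u (r) (g (g (u (r) (g (u (r) (r)))))))) (r))  →  (g (u (r) (g (g (u (r) (g (u (r) (r))))))))
2. (g (u (r) (g (g (u (r) (g (u (r) (r))))))))  →  (g (g (g (u (r) (g (u (r) (r)))))))
3. (g (g (g (u (r) (g (u (r) (r)))))))  →  (g (g (g (g (u (r) (r))))))
4. (g (g (g (g (u (r) (r))))))  →  (g (g (g (g (r)))))


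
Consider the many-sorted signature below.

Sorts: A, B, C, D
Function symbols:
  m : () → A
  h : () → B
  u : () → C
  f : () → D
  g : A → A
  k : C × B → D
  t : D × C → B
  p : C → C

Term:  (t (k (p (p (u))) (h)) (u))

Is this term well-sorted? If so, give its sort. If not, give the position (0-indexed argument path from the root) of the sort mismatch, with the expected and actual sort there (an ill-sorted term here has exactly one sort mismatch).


well-sorted; sort = B

        (u) : C
      (p (u)) : C
    (p (p (u))) : C
    (h) : B
  (k (p (p (u))) (h)) : D
  (u) : C
(t (k (p (p (u))) (h)) (u)) : B


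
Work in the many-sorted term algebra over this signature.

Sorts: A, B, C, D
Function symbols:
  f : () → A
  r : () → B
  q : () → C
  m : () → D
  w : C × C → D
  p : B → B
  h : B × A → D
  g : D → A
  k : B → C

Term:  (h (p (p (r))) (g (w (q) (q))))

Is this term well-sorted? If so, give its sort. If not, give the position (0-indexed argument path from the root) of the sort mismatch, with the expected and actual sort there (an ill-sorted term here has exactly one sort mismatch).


well-sorted; sort = D

      (r) : B
    (p (r)) : B
  (p (p (r))) : B
      (q) : C
      (q) : C
    (w (q) (q)) : D
  (g (w (q) (q))) : A
(h (p (p (r))) (g (w (q) (q)))) : D


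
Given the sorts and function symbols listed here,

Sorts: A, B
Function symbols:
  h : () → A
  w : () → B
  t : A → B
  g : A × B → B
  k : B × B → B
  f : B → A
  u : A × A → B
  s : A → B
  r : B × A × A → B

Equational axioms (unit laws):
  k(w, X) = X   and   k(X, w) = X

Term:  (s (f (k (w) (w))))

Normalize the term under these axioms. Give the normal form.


1. (s (f (k (w) (w))))  →  (s (f (w)))

normal form = (s (f (w)))


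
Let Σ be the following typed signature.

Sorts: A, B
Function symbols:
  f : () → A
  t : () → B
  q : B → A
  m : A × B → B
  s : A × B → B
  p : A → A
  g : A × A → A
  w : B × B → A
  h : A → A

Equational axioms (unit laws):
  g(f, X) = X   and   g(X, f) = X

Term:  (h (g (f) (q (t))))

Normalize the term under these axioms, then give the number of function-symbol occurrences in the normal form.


size = 3

1. (h (g (f) (q (t))))  →  (h (q (t)))
normal form: (h (q (t)))


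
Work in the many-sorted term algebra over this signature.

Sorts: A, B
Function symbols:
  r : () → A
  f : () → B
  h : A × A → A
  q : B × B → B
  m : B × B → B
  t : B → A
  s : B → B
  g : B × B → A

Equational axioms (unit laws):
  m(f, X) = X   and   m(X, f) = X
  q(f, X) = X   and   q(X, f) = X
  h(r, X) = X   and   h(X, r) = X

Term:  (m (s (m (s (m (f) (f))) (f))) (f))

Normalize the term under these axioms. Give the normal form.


1. (m (s (m (s (m (f) (f))) (f))) (f))  →  (s (m (s (m (f) (f))) (f)))
2. (s (m (s (m (f) (f))) (f)))  →  (s (s (m (f) (f))))
3. (s (s (m (f) (f))))  →  (s (s (f)))

normal form = (s (s (f)))


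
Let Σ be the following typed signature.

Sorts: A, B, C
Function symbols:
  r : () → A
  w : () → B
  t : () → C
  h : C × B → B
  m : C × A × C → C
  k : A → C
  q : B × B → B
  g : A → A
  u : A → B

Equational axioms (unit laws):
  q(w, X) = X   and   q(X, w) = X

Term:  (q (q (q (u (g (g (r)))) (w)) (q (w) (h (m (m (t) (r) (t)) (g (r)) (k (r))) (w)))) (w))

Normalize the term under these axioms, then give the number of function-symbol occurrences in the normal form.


1. (q (q (q (u (g (g (r)))) (w)) (q (w) (h (m (m (t) (r) (t)) (g (r)) (k (r))) (w)))) (w))  →  (q (q (u (g (g (r)))) (w)) (q (w) (h (m (m (t) (r) (t)) (g (r)) (k (r))) (w))))
2. (q (q (u (g (g (r)))) (w)) (q (w) (h (m (m (t) (r) (t)) (g (r)) (k (r))) (w))))  →  (q (u (g (g (r)))) (q (w) (h (m (m (t) (r) (t)) (g (r)) (k (r))) (w))))
3. (q (u (g (g (r)))) (q (w) (h (m (m (t) (r) (t)) (g (r)) (k (r))) (w))))  →  (q (u (g (g (r)))) (h (m (m (t) (r) (t)) (g (r)) (k (r))) (w)))
normal form: (q (u (g (g (r)))) (h (m (m (t) (r) (t)) (g (r)) (k (r))) (w)))

size = 16


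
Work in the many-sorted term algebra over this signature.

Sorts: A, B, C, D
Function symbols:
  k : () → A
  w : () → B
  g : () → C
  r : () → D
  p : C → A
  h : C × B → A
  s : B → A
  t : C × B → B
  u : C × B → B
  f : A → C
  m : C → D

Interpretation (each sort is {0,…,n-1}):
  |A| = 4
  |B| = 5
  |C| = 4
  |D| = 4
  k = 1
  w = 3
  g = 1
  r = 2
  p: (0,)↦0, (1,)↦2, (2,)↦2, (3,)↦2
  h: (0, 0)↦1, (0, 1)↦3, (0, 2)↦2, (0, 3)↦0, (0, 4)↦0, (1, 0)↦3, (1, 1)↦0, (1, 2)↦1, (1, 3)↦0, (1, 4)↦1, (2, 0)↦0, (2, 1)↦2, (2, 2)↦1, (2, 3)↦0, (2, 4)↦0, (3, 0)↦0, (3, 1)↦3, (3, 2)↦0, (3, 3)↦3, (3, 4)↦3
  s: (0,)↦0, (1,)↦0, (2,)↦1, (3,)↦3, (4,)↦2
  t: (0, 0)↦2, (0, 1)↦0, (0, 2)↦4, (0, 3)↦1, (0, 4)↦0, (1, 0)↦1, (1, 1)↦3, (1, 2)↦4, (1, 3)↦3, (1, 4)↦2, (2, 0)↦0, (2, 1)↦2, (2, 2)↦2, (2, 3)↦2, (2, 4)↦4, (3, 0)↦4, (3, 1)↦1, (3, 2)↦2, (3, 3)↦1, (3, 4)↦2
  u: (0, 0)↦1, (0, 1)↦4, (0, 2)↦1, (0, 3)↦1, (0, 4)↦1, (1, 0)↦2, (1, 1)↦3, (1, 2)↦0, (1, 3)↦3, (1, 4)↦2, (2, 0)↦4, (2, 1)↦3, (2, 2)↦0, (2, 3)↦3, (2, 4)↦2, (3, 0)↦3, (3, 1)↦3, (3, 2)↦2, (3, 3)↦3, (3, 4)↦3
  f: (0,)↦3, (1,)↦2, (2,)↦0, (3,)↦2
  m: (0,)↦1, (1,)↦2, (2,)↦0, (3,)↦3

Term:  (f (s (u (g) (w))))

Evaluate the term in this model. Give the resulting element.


  g = 1
  w = 3
  (u (g) (w)) = u(1, 3) = 3
  (s (u (g) (w))) = s(3,) = 3
  (f (s (u (g) (w)))) = f(3,) = 2

value = 2
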